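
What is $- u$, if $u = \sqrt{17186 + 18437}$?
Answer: $- 7 \sqrt{727} \approx -188.74$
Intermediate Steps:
$u = 7 \sqrt{727}$ ($u = \sqrt{35623} = 7 \sqrt{727} \approx 188.74$)
$- u = - 7 \sqrt{727}$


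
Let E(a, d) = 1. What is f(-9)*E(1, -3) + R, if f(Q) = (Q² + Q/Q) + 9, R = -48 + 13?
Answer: 56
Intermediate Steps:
R = -35
f(Q) = 10 + Q² (f(Q) = (Q² + 1) + 9 = (1 + Q²) + 9 = 10 + Q²)
f(-9)*E(1, -3) + R = (10 + (-9)²)*1 - 35 = (10 + 81)*1 - 35 = 91*1 - 35 = 91 - 35 = 56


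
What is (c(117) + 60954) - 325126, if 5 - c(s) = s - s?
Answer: -264167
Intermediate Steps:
c(s) = 5 (c(s) = 5 - (s - s) = 5 - 1*0 = 5 + 0 = 5)
(c(117) + 60954) - 325126 = (5 + 60954) - 325126 = 60959 - 325126 = -264167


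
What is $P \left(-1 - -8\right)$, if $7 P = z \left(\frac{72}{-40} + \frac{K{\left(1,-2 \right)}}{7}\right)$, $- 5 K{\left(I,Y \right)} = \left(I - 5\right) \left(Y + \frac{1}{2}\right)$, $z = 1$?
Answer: $- \frac{69}{35} \approx -1.9714$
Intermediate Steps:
$K{\left(I,Y \right)} = - \frac{\left(\frac{1}{2} + Y\right) \left(-5 + I\right)}{5}$ ($K{\left(I,Y \right)} = - \frac{\left(I - 5\right) \left(Y + \frac{1}{2}\right)}{5} = - \frac{\left(-5 + I\right) \left(Y + \frac{1}{2}\right)}{5} = - \frac{\left(-5 + I\right) \left(\frac{1}{2} + Y\right)}{5} = - \frac{\left(\frac{1}{2} + Y\right) \left(-5 + I\right)}{5}$)
$P = - \frac{69}{245}$ ($P = \frac{1 \left(\frac{72}{-40} + \frac{\frac{1}{2} - 2 - \frac{1}{10} - \frac{1}{5} \left(-2\right)}{7}\right)}{7} = \frac{1 \left(72 \left(- \frac{1}{40}\right) + \left(\frac{1}{2} - 2 - \frac{1}{10} + \frac{2}{5}\right) \frac{1}{7}\right)}{7} = \frac{1 \left(- \frac{9}{5} - \frac{6}{35}\right)}{7} = \frac{1 \left(- \frac{69}{35}\right)}{7} = \frac{1}{7} \left(- \frac{69}{35}\right) = - \frac{69}{245} \approx -0.28163$)
$P \left(-1 - -8\right) = - \frac{69 \left(-1 - -8\right)}{245} = - \frac{69 \left(-1 + 8\right)}{245} = \left(- \frac{69}{245}\right) 7 = - \frac{69}{35}$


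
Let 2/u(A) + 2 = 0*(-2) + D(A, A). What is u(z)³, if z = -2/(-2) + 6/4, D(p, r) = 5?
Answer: 8/27 ≈ 0.29630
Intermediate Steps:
z = 5/2 (z = -2*(-½) + 6*(¼) = 1 + 3/2 = 5/2 ≈ 2.5000)
u(A) = ⅔ (u(A) = 2/(-2 + (0*(-2) + 5)) = 2/(-2 + (0 + 5)) = 2/(-2 + 5) = 2/3 = 2*(⅓) = ⅔)
u(z)³ = (⅔)³ = 8/27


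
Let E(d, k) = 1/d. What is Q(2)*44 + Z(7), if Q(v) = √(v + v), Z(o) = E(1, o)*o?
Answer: 95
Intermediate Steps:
Z(o) = o (Z(o) = o/1 = 1*o = o)
Q(v) = √2*√v (Q(v) = √(2*v) = √2*√v)
Q(2)*44 + Z(7) = (√2*√2)*44 + 7 = 2*44 + 7 = 88 + 7 = 95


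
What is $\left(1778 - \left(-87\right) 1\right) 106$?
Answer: $197690$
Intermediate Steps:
$\left(1778 - \left(-87\right) 1\right) 106 = \left(1778 - -87\right) 106 = \left(1778 + 87\right) 106 = 1865 \cdot 106 = 197690$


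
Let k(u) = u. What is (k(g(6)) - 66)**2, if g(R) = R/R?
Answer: 4225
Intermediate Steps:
g(R) = 1
(k(g(6)) - 66)**2 = (1 - 66)**2 = (-65)**2 = 4225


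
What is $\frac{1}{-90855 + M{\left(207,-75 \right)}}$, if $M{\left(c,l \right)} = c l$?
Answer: $- \frac{1}{106380} \approx -9.4003 \cdot 10^{-6}$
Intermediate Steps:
$\frac{1}{-90855 + M{\left(207,-75 \right)}} = \frac{1}{-90855 + 207 \left(-75\right)} = \frac{1}{-90855 - 15525} = \frac{1}{-106380} = - \frac{1}{106380}$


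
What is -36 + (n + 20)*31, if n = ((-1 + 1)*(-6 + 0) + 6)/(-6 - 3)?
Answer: 1690/3 ≈ 563.33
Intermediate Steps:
n = -2/3 (n = (0*(-6) + 6)/(-9) = (0 + 6)*(-1/9) = 6*(-1/9) = -2/3 ≈ -0.66667)
-36 + (n + 20)*31 = -36 + (-2/3 + 20)*31 = -36 + (58/3)*31 = -36 + 1798/3 = 1690/3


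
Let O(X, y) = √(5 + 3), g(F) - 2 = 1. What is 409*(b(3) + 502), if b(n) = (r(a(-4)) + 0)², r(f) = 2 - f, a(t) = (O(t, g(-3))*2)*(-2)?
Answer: 259306 + 13088*√2 ≈ 2.7782e+5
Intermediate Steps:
g(F) = 3 (g(F) = 2 + 1 = 3)
O(X, y) = 2*√2 (O(X, y) = √8 = 2*√2)
a(t) = -8*√2 (a(t) = ((2*√2)*2)*(-2) = (4*√2)*(-2) = -8*√2)
b(n) = (2 + 8*√2)² (b(n) = ((2 - (-8)*√2) + 0)² = ((2 + 8*√2) + 0)² = (2 + 8*√2)²)
409*(b(3) + 502) = 409*((132 + 32*√2) + 502) = 409*(634 + 32*√2) = 259306 + 13088*√2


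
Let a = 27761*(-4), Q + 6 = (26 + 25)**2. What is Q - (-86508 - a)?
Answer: -21941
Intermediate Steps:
Q = 2595 (Q = -6 + (26 + 25)**2 = -6 + 51**2 = -6 + 2601 = 2595)
a = -111044
Q - (-86508 - a) = 2595 - (-86508 - 1*(-111044)) = 2595 - (-86508 + 111044) = 2595 - 1*24536 = 2595 - 24536 = -21941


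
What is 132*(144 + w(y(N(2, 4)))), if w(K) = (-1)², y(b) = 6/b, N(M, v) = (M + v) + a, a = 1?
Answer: 19140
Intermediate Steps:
N(M, v) = 1 + M + v (N(M, v) = (M + v) + 1 = 1 + M + v)
w(K) = 1
132*(144 + w(y(N(2, 4)))) = 132*(144 + 1) = 132*145 = 19140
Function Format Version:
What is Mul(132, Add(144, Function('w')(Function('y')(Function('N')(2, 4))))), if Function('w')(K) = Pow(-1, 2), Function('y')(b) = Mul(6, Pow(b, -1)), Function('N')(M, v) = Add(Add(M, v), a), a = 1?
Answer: 19140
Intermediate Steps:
Function('N')(M, v) = Add(1, M, v) (Function('N')(M, v) = Add(Add(M, v), 1) = Add(1, M, v))
Function('w')(K) = 1
Mul(132, Add(144, Function('w')(Function('y')(Function('N')(2, 4))))) = Mul(132, Add(144, 1)) = Mul(132, 145) = 19140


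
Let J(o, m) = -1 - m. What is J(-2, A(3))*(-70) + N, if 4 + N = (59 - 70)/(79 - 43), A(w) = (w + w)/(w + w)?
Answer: 4885/36 ≈ 135.69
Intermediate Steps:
A(w) = 1 (A(w) = (2*w)/((2*w)) = (2*w)*(1/(2*w)) = 1)
N = -155/36 (N = -4 + (59 - 70)/(79 - 43) = -4 - 11/36 = -155/36 ≈ -4.3056)
J(-2, A(3))*(-70) + N = (-1 - 1*1)*(-70) - 155/36 = (-1 - 1)*(-70) - 155/36 = -2*(-70) - 155/36 = 140 - 155/36 = 4885/36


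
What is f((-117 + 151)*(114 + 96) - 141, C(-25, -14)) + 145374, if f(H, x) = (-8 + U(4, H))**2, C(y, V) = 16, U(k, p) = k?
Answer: 145390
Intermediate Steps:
f(H, x) = 16 (f(H, x) = (-8 + 4)**2 = (-4)**2 = 16)
f((-117 + 151)*(114 + 96) - 141, C(-25, -14)) + 145374 = 16 + 145374 = 145390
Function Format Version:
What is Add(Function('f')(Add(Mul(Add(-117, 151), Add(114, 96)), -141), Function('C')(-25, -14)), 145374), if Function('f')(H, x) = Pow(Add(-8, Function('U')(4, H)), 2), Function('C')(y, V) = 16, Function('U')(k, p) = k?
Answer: 145390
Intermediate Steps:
Function('f')(H, x) = 16 (Function('f')(H, x) = Pow(Add(-8, 4), 2) = Pow(-4, 2) = 16)
Add(Function('f')(Add(Mul(Add(-117, 151), Add(114, 96)), -141), Function('C')(-25, -14)), 145374) = Add(16, 145374) = 145390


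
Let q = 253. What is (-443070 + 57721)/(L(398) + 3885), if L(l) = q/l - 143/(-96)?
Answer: -7361707296/74259641 ≈ -99.135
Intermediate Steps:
L(l) = 143/96 + 253/l (L(l) = 253/l - 143/(-96) = 253/l - 143*(-1/96) = 253/l + 143/96 = 143/96 + 253/l)
(-443070 + 57721)/(L(398) + 3885) = (-443070 + 57721)/((143/96 + 253/398) + 3885) = -385349/((143/96 + 253*(1/398)) + 3885) = -385349/((143/96 + 253/398) + 3885) = -385349/(40601/19104 + 3885) = -385349/74259641/19104 = -385349*19104/74259641 = -7361707296/74259641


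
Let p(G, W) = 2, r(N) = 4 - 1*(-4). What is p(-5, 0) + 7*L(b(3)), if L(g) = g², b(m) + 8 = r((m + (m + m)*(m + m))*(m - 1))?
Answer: 2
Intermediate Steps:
r(N) = 8 (r(N) = 4 + 4 = 8)
b(m) = 0 (b(m) = -8 + 8 = 0)
p(-5, 0) + 7*L(b(3)) = 2 + 7*0² = 2 + 7*0 = 2 + 0 = 2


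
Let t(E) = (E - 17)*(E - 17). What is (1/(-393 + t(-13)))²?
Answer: 1/257049 ≈ 3.8903e-6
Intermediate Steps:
t(E) = (-17 + E)² (t(E) = (-17 + E)*(-17 + E) = (-17 + E)²)
(1/(-393 + t(-13)))² = (1/(-393 + (-17 - 13)²))² = (1/(-393 + (-30)²))² = (1/(-393 + 900))² = (1/507)² = 1/257049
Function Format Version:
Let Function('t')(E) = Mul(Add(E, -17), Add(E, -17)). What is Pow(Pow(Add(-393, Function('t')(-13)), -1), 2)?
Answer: Rational(1, 257049) ≈ 3.8903e-6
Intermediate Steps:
Function('t')(E) = Pow(Add(-17, E), 2) (Function('t')(E) = Mul(Add(-17, E), Add(-17, E)) = Pow(Add(-17, E), 2))
Pow(Pow(Add(-393, Function('t')(-13)), -1), 2) = Pow(Pow(Add(-393, Pow(Add(-17, -13), 2)), -1), 2) = Pow(Pow(Add(-393, Pow(-30, 2)), -1), 2) = Pow(Pow(Add(-393, 900), -1), 2) = Pow(Pow(507, -1), 2) = Pow(Rational(1, 507), 2) = Rational(1, 257049)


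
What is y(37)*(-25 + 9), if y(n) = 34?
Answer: -544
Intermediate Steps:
y(37)*(-25 + 9) = 34*(-25 + 9) = 34*(-16) = -544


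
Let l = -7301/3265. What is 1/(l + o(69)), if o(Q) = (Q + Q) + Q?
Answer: 3265/668554 ≈ 0.0048837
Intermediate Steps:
o(Q) = 3*Q (o(Q) = 2*Q + Q = 3*Q)
l = -7301/3265 (l = -7301*1/3265 = -7301/3265 ≈ -2.2361)
1/(l + o(69)) = 1/(-7301/3265 + 3*69) = 1/(-7301/3265 + 207) = 1/(668554/3265) = 3265/668554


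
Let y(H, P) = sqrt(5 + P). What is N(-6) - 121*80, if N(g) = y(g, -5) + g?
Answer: -9686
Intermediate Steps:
N(g) = g (N(g) = sqrt(5 - 5) + g = sqrt(0) + g = 0 + g = g)
N(-6) - 121*80 = -6 - 121*80 = -6 - 9680 = -9686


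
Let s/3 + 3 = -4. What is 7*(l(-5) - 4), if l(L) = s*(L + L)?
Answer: 1442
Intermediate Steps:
s = -21 (s = -9 + 3*(-4) = -9 - 12 = -21)
l(L) = -42*L (l(L) = -21*(L + L) = -42*L)
7*(l(-5) - 4) = 7*(-42*(-5) - 4) = 7*(210 - 4) = 7*206 = 1442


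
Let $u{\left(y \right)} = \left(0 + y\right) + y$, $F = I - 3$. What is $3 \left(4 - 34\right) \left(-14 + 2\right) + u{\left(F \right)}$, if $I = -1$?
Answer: $1072$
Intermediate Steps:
$F = -4$ ($F = -1 - 3 = -4$)
$u{\left(y \right)} = 2 y$ ($u{\left(y \right)} = y + y = 2 y$)
$3 \left(4 - 34\right) \left(-14 + 2\right) + u{\left(F \right)} = 3 \left(4 - 34\right) \left(-14 + 2\right) + 2 \left(-4\right) = 3 \left(\left(-30\right) \left(-12\right)\right) - 8 = 3 \cdot 360 - 8 = 1080 - 8 = 1072$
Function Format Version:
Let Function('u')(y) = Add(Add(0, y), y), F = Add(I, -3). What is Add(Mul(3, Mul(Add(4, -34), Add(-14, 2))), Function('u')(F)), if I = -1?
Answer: 1072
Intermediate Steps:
F = -4 (F = Add(-1, -3) = -4)
Function('u')(y) = Mul(2, y) (Function('u')(y) = Add(y, y) = Mul(2, y))
Add(Mul(3, Mul(Add(4, -34), Add(-14, 2))), Function('u')(F)) = Add(Mul(3, Mul(Add(4, -34), Add(-14, 2))), Mul(2, -4)) = Add(Mul(3, Mul(-30, -12)), -8) = Add(Mul(3, 360), -8) = Add(1080, -8) = 1072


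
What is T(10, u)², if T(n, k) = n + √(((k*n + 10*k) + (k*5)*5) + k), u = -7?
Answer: (10 + I*√322)² ≈ -222.0 + 358.89*I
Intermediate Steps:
T(n, k) = n + √(36*k + k*n) (T(n, k) = n + √(((10*k + k*n) + (5*k)*5) + k) = n + √(((10*k + k*n) + 25*k) + k) = n + √((35*k + k*n) + k) = n + √(36*k + k*n))
T(10, u)² = (10 + √(-7*(36 + 10)))² = (10 + √(-7*46))² = (10 + √(-322))² = (10 + I*√322)²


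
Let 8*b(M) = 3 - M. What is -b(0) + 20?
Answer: 157/8 ≈ 19.625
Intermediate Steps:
b(M) = 3/8 - M/8 (b(M) = (3 - M)/8 = 3/8 - M/8)
-b(0) + 20 = -(3/8 - ⅛*0) + 20 = -(3/8 + 0) + 20 = -1*3/8 + 20 = -3/8 + 20 = 157/8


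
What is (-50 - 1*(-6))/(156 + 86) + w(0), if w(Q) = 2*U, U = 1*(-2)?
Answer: -46/11 ≈ -4.1818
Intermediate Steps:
U = -2
w(Q) = -4 (w(Q) = 2*(-2) = -4)
(-50 - 1*(-6))/(156 + 86) + w(0) = (-50 - 1*(-6))/(156 + 86) - 4 = (-50 + 6)/242 - 4 = (1/242)*(-44) - 4 = -2/11 - 4 = -46/11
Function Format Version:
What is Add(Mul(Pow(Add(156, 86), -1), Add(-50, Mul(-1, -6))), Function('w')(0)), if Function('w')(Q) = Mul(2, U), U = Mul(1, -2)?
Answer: Rational(-46, 11) ≈ -4.1818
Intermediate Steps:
U = -2
Function('w')(Q) = -4 (Function('w')(Q) = Mul(2, -2) = -4)
Add(Mul(Pow(Add(156, 86), -1), Add(-50, Mul(-1, -6))), Function('w')(0)) = Add(Mul(Pow(Add(156, 86), -1), Add(-50, Mul(-1, -6))), -4) = Add(Mul(Pow(242, -1), Add(-50, 6)), -4) = Add(Mul(Rational(1, 242), -44), -4) = Add(Rational(-2, 11), -4) = Rational(-46, 11)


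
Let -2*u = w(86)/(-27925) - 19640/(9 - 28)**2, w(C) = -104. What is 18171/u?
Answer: 20353387575/30467192 ≈ 668.04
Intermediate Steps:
u = 274204728/10080925 (u = -(-104/(-27925) - 19640/(9 - 28)**2)/2 = -(-104*(-1/27925) - 19640/((-19)**2))/2 = -(104/27925 - 19640/361)/2 = -1/2*(-548409456/10080925) = 274204728/10080925 ≈ 27.200)
18171/u = 18171/(274204728/10080925) = 18171*(10080925/274204728) = 20353387575/30467192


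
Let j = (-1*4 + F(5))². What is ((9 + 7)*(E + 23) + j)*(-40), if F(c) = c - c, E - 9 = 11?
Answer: -28160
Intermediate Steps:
E = 20 (E = 9 + 11 = 20)
F(c) = 0
j = 16 (j = (-1*4 + 0)² = (-4 + 0)² = (-4)² = 16)
((9 + 7)*(E + 23) + j)*(-40) = ((9 + 7)*(20 + 23) + 16)*(-40) = (16*43 + 16)*(-40) = (688 + 16)*(-40) = 704*(-40) = -28160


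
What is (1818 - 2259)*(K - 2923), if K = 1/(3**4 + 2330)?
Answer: 3107882232/2411 ≈ 1.2890e+6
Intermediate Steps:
K = 1/2411 (K = 1/(81 + 2330) = 1/2411 ≈ 0.00041477)
(1818 - 2259)*(K - 2923) = (1818 - 2259)*(1/2411 - 2923) = -441*(-7047352/2411) = 3107882232/2411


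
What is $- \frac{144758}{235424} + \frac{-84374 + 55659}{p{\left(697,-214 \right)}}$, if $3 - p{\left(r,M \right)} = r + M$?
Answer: $\frac{41816977}{706272} \approx 59.208$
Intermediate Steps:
$p{\left(r,M \right)} = 3 - M - r$ ($p{\left(r,M \right)} = 3 - \left(r + M\right) = 3 - \left(M + r\right) = 3 - M - r$)
$- \frac{144758}{235424} + \frac{-84374 + 55659}{p{\left(697,-214 \right)}} = - \frac{144758}{235424} + \frac{-84374 + 55659}{3 - -214 - 697} = \left(-144758\right) \frac{1}{235424} - \frac{28715}{3 + 214 - 697} = - \frac{72379}{117712} - \frac{28715}{-480} = - \frac{72379}{117712} - - \frac{5743}{96} = - \frac{72379}{117712} + \frac{5743}{96} = \frac{41816977}{706272}$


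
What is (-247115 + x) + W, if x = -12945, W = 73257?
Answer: -186803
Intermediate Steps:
(-247115 + x) + W = (-247115 - 12945) + 73257 = -260060 + 73257 = -186803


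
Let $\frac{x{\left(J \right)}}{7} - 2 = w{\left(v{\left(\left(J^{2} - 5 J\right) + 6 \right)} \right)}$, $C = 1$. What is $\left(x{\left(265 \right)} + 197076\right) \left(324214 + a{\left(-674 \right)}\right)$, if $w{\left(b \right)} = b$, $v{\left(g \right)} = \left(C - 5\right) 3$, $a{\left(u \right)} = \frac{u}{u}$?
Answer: $63872300290$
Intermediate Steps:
$a{\left(u \right)} = 1$
$v{\left(g \right)} = -12$ ($v{\left(g \right)} = \left(1 - 5\right) 3 = \left(-4\right) 3 = -12$)
$x{\left(J \right)} = -70$ ($x{\left(J \right)} = 14 + 7 \left(-12\right) = 14 - 84 = -70$)
$\left(x{\left(265 \right)} + 197076\right) \left(324214 + a{\left(-674 \right)}\right) = \left(-70 + 197076\right) \left(324214 + 1\right) = 197006 \cdot 324215 = 63872300290$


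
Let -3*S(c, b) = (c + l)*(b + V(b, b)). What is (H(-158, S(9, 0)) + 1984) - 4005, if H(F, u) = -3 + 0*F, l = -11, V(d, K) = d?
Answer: -2024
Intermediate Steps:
S(c, b) = -2*b*(-11 + c)/3 (S(c, b) = -(c - 11)*(b + b)/3 = -(-11 + c)*2*b/3 = -2*b*(-11 + c)/3)
H(F, u) = -3 (H(F, u) = -3 + 0 = -3)
(H(-158, S(9, 0)) + 1984) - 4005 = (-3 + 1984) - 4005 = 1981 - 4005 = -2024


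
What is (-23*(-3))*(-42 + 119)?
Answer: 5313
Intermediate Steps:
(-23*(-3))*(-42 + 119) = 69*77 = 5313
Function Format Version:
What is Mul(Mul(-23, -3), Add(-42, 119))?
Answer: 5313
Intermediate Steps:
Mul(Mul(-23, -3), Add(-42, 119)) = Mul(69, 77) = 5313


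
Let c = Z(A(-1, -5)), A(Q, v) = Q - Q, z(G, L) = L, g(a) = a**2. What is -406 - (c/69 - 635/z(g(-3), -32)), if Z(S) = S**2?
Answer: -13627/32 ≈ -425.84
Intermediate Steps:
A(Q, v) = 0
c = 0 (c = 0**2 = 0)
-406 - (c/69 - 635/z(g(-3), -32)) = -406 - (0/69 - 635/(-32)) = -406 - (0*(1/69) - 635*(-1/32)) = -406 - (0 + 635/32) = -406 - 1*635/32 = -406 - 635/32 = -13627/32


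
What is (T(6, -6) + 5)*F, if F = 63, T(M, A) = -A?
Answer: 693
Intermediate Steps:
(T(6, -6) + 5)*F = (-1*(-6) + 5)*63 = (6 + 5)*63 = 11*63 = 693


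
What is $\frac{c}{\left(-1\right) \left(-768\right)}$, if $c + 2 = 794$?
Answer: $\frac{33}{32} \approx 1.0313$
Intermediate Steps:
$c = 792$ ($c = -2 + 794 = 792$)
$\frac{c}{\left(-1\right) \left(-768\right)} = \frac{792}{\left(-1\right) \left(-768\right)} = \frac{792}{768} = 792 \cdot \frac{1}{768} = \frac{33}{32}$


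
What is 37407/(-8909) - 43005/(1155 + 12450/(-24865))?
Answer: -141338594504/3409964295 ≈ -41.449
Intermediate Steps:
37407/(-8909) - 43005/(1155 + 12450/(-24865)) = 37407*(-1/8909) - 43005/(1155 + 12450*(-1/24865)) = -37407/8909 - 43005/(1155 - 2490/4973) = -37407/8909 - 43005/5741325/4973 = -37407/8909 - 43005*4973/5741325 = -37407/8909 - 14257591/382755 = -141338594504/3409964295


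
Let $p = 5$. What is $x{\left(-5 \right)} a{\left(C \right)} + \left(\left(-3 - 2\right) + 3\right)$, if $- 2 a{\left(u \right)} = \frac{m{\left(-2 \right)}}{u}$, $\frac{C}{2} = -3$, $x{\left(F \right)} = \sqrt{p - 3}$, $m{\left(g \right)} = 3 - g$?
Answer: $-2 + \frac{5 \sqrt{2}}{12} \approx -1.4107$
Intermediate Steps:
$x{\left(F \right)} = \sqrt{2}$ ($x{\left(F \right)} = \sqrt{5 - 3} = \sqrt{2}$)
$C = -6$ ($C = 2 \left(-3\right) = -6$)
$a{\left(u \right)} = - \frac{5}{2 u}$ ($a{\left(u \right)} = - \frac{\left(3 - -2\right) \frac{1}{u}}{2} = - \frac{\left(3 + 2\right) \frac{1}{u}}{2} = - \frac{5 \frac{1}{u}}{2} = - \frac{5}{2 u}$)
$x{\left(-5 \right)} a{\left(C \right)} + \left(\left(-3 - 2\right) + 3\right) = \sqrt{2} \left(- \frac{5}{2 \left(-6\right)}\right) + \left(\left(-3 - 2\right) + 3\right) = \sqrt{2} \left(\left(- \frac{5}{2}\right) \left(- \frac{1}{6}\right)\right) + \left(-5 + 3\right) = \sqrt{2} \cdot \frac{5}{12} - 2 = \frac{5 \sqrt{2}}{12} - 2 = -2 + \frac{5 \sqrt{2}}{12}$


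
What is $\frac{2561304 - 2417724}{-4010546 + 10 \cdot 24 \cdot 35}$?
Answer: $- \frac{71790}{2001073} \approx -0.035876$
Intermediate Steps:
$\frac{2561304 - 2417724}{-4010546 + 10 \cdot 24 \cdot 35} = \frac{143580}{-4010546 + 240 \cdot 35} = \frac{143580}{-4010546 + 8400} = \frac{143580}{-4002146} = 143580 \left(- \frac{1}{4002146}\right) = - \frac{71790}{2001073}$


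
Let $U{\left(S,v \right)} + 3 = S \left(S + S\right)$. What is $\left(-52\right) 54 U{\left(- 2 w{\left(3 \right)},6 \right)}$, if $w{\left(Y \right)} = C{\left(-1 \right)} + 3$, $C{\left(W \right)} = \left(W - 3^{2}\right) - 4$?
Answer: $-2709720$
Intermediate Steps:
$C{\left(W \right)} = -13 + W$ ($C{\left(W \right)} = \left(W - 9\right) - 4 = \left(-9 + W\right) - 4 = -13 + W$)
$w{\left(Y \right)} = -11$ ($w{\left(Y \right)} = \left(-13 - 1\right) + 3 = -14 + 3 = -11$)
$U{\left(S,v \right)} = -3 + 2 S^{2}$ ($U{\left(S,v \right)} = -3 + S \left(S + S\right) = -3 + S 2 S = -3 + 2 S^{2}$)
$\left(-52\right) 54 U{\left(- 2 w{\left(3 \right)},6 \right)} = \left(-52\right) 54 \left(-3 + 2 \left(\left(-2\right) \left(-11\right)\right)^{2}\right) = - 2808 \left(-3 + 2 \cdot 22^{2}\right) = - 2808 \left(-3 + 2 \cdot 484\right) = - 2808 \left(-3 + 968\right) = \left(-2808\right) 965 = -2709720$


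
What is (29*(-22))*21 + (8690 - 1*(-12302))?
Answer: 7594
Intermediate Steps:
(29*(-22))*21 + (8690 - 1*(-12302)) = -638*21 + (8690 + 12302) = -13398 + 20992 = 7594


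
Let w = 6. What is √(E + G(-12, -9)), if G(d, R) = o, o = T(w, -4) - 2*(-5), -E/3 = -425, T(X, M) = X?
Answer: √1291 ≈ 35.930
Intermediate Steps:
E = 1275 (E = -3*(-425) = 1275)
o = 16 (o = 6 - 2*(-5) = 6 + 10 = 16)
G(d, R) = 16
√(E + G(-12, -9)) = √(1275 + 16) = √1291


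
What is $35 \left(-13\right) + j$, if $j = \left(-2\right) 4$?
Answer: $-463$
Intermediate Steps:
$j = -8$
$35 \left(-13\right) + j = 35 \left(-13\right) - 8 = -455 - 8 = -463$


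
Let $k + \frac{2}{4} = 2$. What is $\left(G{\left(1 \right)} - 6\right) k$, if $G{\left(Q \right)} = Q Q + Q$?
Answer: $-6$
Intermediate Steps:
$k = \frac{3}{2}$ ($k = - \frac{1}{2} + 2 = \frac{3}{2} \approx 1.5$)
$G{\left(Q \right)} = Q + Q^{2}$ ($G{\left(Q \right)} = Q^{2} + Q = Q + Q^{2}$)
$\left(G{\left(1 \right)} - 6\right) k = \left(1 \left(1 + 1\right) - 6\right) \frac{3}{2} = \left(1 \cdot 2 - 6\right) \frac{3}{2} = \left(2 - 6\right) \frac{3}{2} = \left(-4\right) \frac{3}{2} = -6$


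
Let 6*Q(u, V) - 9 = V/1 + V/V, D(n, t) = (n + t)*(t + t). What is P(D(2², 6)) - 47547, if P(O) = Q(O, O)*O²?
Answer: 264453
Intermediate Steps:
D(n, t) = 2*t*(n + t) (D(n, t) = (n + t)*(2*t) = 2*t*(n + t))
Q(u, V) = 5/3 + V/6 (Q(u, V) = 3/2 + (V/1 + V/V)/6 = 3/2 + (V*1 + 1)/6 = 3/2 + (V + 1)/6 = 3/2 + (1 + V)/6 = 3/2 + (⅙ + V/6) = 5/3 + V/6)
P(O) = O²*(5/3 + O/6) (P(O) = (5/3 + O/6)*O² = O²*(5/3 + O/6))
P(D(2², 6)) - 47547 = (2*6*(2² + 6))²*(10 + 2*6*(2² + 6))/6 - 47547 = (2*6*(4 + 6))²*(10 + 2*6*(4 + 6))/6 - 47547 = (2*6*10)²*(10 + 2*6*10)/6 - 47547 = (⅙)*120²*(10 + 120) - 47547 = (⅙)*14400*130 - 47547 = 312000 - 47547 = 264453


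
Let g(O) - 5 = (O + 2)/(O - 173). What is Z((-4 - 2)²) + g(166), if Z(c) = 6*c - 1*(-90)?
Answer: 287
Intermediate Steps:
Z(c) = 90 + 6*c (Z(c) = 6*c + 90 = 90 + 6*c)
g(O) = 5 + (2 + O)/(-173 + O) (g(O) = 5 + (O + 2)/(O - 173) = 5 + (2 + O)/(-173 + O))
Z((-4 - 2)²) + g(166) = (90 + 6*(-4 - 2)²) + (-863 + 6*166)/(-173 + 166) = (90 + 6*(-6)²) + (-863 + 996)/(-7) = (90 + 6*36) - ⅐*133 = (90 + 216) - 19 = 306 - 19 = 287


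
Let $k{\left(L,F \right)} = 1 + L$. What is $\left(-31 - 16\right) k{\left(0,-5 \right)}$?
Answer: $-47$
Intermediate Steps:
$\left(-31 - 16\right) k{\left(0,-5 \right)} = \left(-31 - 16\right) \left(1 + 0\right) = \left(-47\right) 1 = -47$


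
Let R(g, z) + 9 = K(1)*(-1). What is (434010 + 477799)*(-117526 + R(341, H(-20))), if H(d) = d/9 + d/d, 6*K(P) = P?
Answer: -643017736699/6 ≈ -1.0717e+11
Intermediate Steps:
K(P) = P/6
H(d) = 1 + d/9 (H(d) = d*(1/9) + 1 = d/9 + 1 = 1 + d/9)
R(g, z) = -55/6 (R(g, z) = -9 + ((1/6)*1)*(-1) = -9 + (1/6)*(-1) = -9 - 1/6 = -55/6)
(434010 + 477799)*(-117526 + R(341, H(-20))) = (434010 + 477799)*(-117526 - 55/6) = 911809*(-705211/6) = -643017736699/6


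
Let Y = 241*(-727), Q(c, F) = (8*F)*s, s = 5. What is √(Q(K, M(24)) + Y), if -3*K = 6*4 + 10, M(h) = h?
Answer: I*√174247 ≈ 417.43*I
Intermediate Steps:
K = -34/3 (K = -(6*4 + 10)/3 = -(24 + 10)/3 = -⅓*34 = -34/3 ≈ -11.333)
Q(c, F) = 40*F (Q(c, F) = (8*F)*5 = 40*F)
Y = -175207
√(Q(K, M(24)) + Y) = √(40*24 - 175207) = √(960 - 175207) = √(-174247) = I*√174247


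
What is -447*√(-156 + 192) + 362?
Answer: -2320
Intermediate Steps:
-447*√(-156 + 192) + 362 = -447*√36 + 362 = -447*6 + 362 = -2682 + 362 = -2320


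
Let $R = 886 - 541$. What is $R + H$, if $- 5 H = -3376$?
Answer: $\frac{5101}{5} \approx 1020.2$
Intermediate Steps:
$H = \frac{3376}{5}$ ($H = \left(- \frac{1}{5}\right) \left(-3376\right) = \frac{3376}{5} \approx 675.2$)
$R = 345$
$R + H = 345 + \frac{3376}{5} = \frac{5101}{5}$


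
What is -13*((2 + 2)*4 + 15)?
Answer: -403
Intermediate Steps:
-13*((2 + 2)*4 + 15) = -13*(4*4 + 15) = -13*(16 + 15) = -13*31 = -403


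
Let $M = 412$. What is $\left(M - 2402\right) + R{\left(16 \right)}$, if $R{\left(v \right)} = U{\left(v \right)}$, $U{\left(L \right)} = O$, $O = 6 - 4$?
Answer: $-1988$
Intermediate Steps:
$O = 2$
$U{\left(L \right)} = 2$
$R{\left(v \right)} = 2$
$\left(M - 2402\right) + R{\left(16 \right)} = \left(412 - 2402\right) + 2 = -1990 + 2 = -1988$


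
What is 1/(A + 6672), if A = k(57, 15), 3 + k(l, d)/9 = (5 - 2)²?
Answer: 1/6726 ≈ 0.00014868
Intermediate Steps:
k(l, d) = 54 (k(l, d) = -27 + 9*(5 - 2)² = -27 + 9*3² = -27 + 9*9 = -27 + 81 = 54)
A = 54
1/(A + 6672) = 1/(54 + 6672) = 1/6726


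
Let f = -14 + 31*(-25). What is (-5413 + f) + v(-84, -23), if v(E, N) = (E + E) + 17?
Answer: -6353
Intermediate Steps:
v(E, N) = 17 + 2*E (v(E, N) = 2*E + 17 = 17 + 2*E)
f = -789 (f = -14 - 775 = -789)
(-5413 + f) + v(-84, -23) = (-5413 - 789) + (17 + 2*(-84)) = -6202 + (17 - 168) = -6202 - 151 = -6353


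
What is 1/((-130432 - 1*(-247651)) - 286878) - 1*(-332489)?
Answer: 56409751250/169659 ≈ 3.3249e+5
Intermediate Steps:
1/((-130432 - 1*(-247651)) - 286878) - 1*(-332489) = 1/((-130432 + 247651) - 286878) + 332489 = 1/(117219 - 286878) + 332489 = 1/(-169659) + 332489 = -1/169659 + 332489 = 56409751250/169659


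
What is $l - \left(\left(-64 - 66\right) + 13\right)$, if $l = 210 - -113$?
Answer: $440$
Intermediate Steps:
$l = 323$ ($l = 210 + 113 = 323$)
$l - \left(\left(-64 - 66\right) + 13\right) = 323 - \left(\left(-64 - 66\right) + 13\right) = 323 - \left(-130 + 13\right) = 323 - -117 = 323 + 117 = 440$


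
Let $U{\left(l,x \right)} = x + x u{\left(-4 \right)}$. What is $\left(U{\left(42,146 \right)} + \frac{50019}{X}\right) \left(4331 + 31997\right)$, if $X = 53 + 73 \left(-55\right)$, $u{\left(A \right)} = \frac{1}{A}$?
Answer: $\frac{6971706480}{1981} \approx 3.5193 \cdot 10^{6}$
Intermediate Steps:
$U{\left(l,x \right)} = \frac{3 x}{4}$ ($U{\left(l,x \right)} = x + \frac{x}{-4} = x + x \left(- \frac{1}{4}\right) = x - \frac{x}{4} = \frac{3 x}{4}$)
$X = -3962$ ($X = 53 - 4015 = -3962$)
$\left(U{\left(42,146 \right)} + \frac{50019}{X}\right) \left(4331 + 31997\right) = \left(\frac{3}{4} \cdot 146 + \frac{50019}{-3962}\right) \left(4331 + 31997\right) = \left(\frac{219}{2} + 50019 \left(- \frac{1}{3962}\right)\right) 36328 = \left(\frac{219}{2} - \frac{50019}{3962}\right) 36328 = \frac{191910}{1981} \cdot 36328 = \frac{6971706480}{1981}$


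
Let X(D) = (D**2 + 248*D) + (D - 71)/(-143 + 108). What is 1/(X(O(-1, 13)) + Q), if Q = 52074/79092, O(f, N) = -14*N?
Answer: -153790/1846112543 ≈ -8.3305e-5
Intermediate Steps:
X(D) = 71/35 + D**2 + 8679*D/35 (X(D) = (D**2 + 248*D) + (-71 + D)/(-35) = (D**2 + 248*D) + (-71 + D)*(-1/35) = (D**2 + 248*D) + (71/35 - D/35) = 71/35 + D**2 + 8679*D/35)
Q = 2893/4394 (Q = 52074*(1/79092) = 2893/4394 ≈ 0.65840)
1/(X(O(-1, 13)) + Q) = 1/((71/35 + (-14*13)**2 + 8679*(-14*13)/35) + 2893/4394) = 1/((71/35 + (-182)**2 + (8679/35)*(-182)) + 2893/4394) = 1/((71/35 + 33124 - 225654/5) + 2893/4394) = 1/(-420167/35 + 2893/4394) = 1/(-1846112543/153790) = -153790/1846112543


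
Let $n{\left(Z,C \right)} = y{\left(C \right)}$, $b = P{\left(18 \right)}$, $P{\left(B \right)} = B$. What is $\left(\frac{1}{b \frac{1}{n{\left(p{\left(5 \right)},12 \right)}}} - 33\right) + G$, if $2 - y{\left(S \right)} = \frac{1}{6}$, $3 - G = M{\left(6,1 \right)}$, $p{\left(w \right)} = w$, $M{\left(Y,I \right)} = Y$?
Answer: $- \frac{3877}{108} \approx -35.898$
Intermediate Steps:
$G = -3$ ($G = 3 - 6 = -3$)
$b = 18$
$y{\left(S \right)} = \frac{11}{6}$ ($y{\left(S \right)} = 2 - \frac{1}{6} = \frac{11}{6}$)
$n{\left(Z,C \right)} = \frac{11}{6}$
$\left(\frac{1}{b \frac{1}{n{\left(p{\left(5 \right)},12 \right)}}} - 33\right) + G = \left(\frac{1}{18 \frac{1}{\frac{11}{6}}} - 33\right) - 3 = \left(\frac{1}{18 \cdot \frac{6}{11}} - 33\right) - 3 = \left(\frac{1}{\frac{108}{11}} - 33\right) - 3 = \left(\frac{11}{108} - 33\right) - 3 = - \frac{3553}{108} - 3 = - \frac{3877}{108}$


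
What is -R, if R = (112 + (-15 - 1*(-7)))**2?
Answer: -10816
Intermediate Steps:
R = 10816 (R = (112 + (-15 + 7))**2 = (112 - 8)**2 = 104**2 = 10816)
-R = -1*10816 = -10816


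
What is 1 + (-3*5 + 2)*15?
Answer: -194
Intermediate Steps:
1 + (-3*5 + 2)*15 = 1 + (-15 + 2)*15 = 1 - 13*15 = 1 - 195 = -194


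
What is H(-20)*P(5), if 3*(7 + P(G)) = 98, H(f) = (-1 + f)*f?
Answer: 10780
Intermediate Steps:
H(f) = f*(-1 + f)
P(G) = 77/3 (P(G) = -7 + (⅓)*98 = -7 + 98/3 = 77/3)
H(-20)*P(5) = -20*(-1 - 20)*(77/3) = -20*(-21)*(77/3) = 420*(77/3) = 10780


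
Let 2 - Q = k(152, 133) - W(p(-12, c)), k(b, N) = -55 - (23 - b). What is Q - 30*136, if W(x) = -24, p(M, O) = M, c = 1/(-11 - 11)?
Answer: -4176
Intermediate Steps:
c = -1/22 (c = 1/(-22) = -1/22 ≈ -0.045455)
k(b, N) = -78 + b (k(b, N) = -55 + (-23 + b) = -78 + b)
Q = -96 (Q = 2 - ((-78 + 152) - 1*(-24)) = 2 - (74 + 24) = 2 - 1*98 = 2 - 98 = -96)
Q - 30*136 = -96 - 30*136 = -96 - 1*4080 = -96 - 4080 = -4176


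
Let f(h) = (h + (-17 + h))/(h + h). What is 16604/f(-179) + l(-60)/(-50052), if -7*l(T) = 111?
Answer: 694214980691/43795500 ≈ 15851.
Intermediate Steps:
l(T) = -111/7 (l(T) = -⅐*111 = -111/7)
f(h) = (-17 + 2*h)/(2*h) (f(h) = (-17 + 2*h)/((2*h)) = (-17 + 2*h)*(1/(2*h)) = (-17 + 2*h)/(2*h))
16604/f(-179) + l(-60)/(-50052) = 16604/(((-17/2 - 179)/(-179))) - 111/7/(-50052) = 16604/((-1/179*(-375/2))) - 111/7*(-1/50052) = 16604/(375/358) + 37/116788 = 16604*(358/375) + 37/116788 = 5944232/375 + 37/116788 = 694214980691/43795500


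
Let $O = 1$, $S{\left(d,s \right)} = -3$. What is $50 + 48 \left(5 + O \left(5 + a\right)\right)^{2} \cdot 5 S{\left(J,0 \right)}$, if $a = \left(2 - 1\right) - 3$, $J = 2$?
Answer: $-46030$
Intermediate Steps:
$a = -2$ ($a = 1 - 3 = -2$)
$50 + 48 \left(5 + O \left(5 + a\right)\right)^{2} \cdot 5 S{\left(J,0 \right)} = 50 + 48 \left(5 + 1 \left(5 - 2\right)\right)^{2} \cdot 5 \left(-3\right) = 50 + 48 \left(5 + 1 \cdot 3\right)^{2} \cdot 5 \left(-3\right) = 50 + 48 \left(5 + 3\right)^{2} \cdot 5 \left(-3\right) = 50 + 48 \cdot 8^{2} \cdot 5 \left(-3\right) = 50 + 48 \cdot 64 \cdot 5 \left(-3\right) = 50 + 48 \cdot 320 \left(-3\right) = 50 + 48 \left(-960\right) = 50 - 46080 = -46030$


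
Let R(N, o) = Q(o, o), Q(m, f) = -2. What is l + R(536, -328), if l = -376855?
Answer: -376857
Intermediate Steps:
R(N, o) = -2
l + R(536, -328) = -376855 - 2 = -376857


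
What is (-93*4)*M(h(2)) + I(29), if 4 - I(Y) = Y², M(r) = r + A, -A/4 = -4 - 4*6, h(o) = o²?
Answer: -43989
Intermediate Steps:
A = 112 (A = -4*(-4 - 4*6) = -4*(-4 - 24) = -4*(-28) = 112)
M(r) = 112 + r (M(r) = r + 112 = 112 + r)
I(Y) = 4 - Y²
(-93*4)*M(h(2)) + I(29) = (-93*4)*(112 + 2²) + (4 - 1*29²) = -372*(112 + 4) + (4 - 1*841) = -372*116 + (4 - 841) = -43152 - 837 = -43989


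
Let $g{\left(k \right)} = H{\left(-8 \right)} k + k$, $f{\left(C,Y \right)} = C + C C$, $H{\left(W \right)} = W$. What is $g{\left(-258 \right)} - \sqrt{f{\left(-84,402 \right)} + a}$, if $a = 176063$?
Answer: $1806 - \sqrt{183035} \approx 1378.2$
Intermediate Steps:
$f{\left(C,Y \right)} = C + C^{2}$
$g{\left(k \right)} = - 7 k$ ($g{\left(k \right)} = - 8 k + k = - 7 k$)
$g{\left(-258 \right)} - \sqrt{f{\left(-84,402 \right)} + a} = \left(-7\right) \left(-258\right) - \sqrt{- 84 \left(1 - 84\right) + 176063} = 1806 - \sqrt{\left(-84\right) \left(-83\right) + 176063} = 1806 - \sqrt{6972 + 176063} = 1806 - \sqrt{183035}$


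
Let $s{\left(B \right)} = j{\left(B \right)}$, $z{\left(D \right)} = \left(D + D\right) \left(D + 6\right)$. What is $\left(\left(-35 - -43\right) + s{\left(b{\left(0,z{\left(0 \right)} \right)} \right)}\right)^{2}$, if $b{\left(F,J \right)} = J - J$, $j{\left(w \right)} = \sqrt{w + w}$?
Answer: $64$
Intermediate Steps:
$z{\left(D \right)} = 2 D \left(6 + D\right)$
$j{\left(w \right)} = \sqrt{2} \sqrt{w}$ ($j{\left(w \right)} = \sqrt{2 w} = \sqrt{2} \sqrt{w}$)
$b{\left(F,J \right)} = 0$
$s{\left(B \right)} = \sqrt{2} \sqrt{B}$
$\left(\left(-35 - -43\right) + s{\left(b{\left(0,z{\left(0 \right)} \right)} \right)}\right)^{2} = \left(\left(-35 - -43\right) + \sqrt{2} \sqrt{0}\right)^{2} = \left(\left(-35 + 43\right) + \sqrt{2} \cdot 0\right)^{2} = \left(8 + 0\right)^{2} = 8^{2} = 64$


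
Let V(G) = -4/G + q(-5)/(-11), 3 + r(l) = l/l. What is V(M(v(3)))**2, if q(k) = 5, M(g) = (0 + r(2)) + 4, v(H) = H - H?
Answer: 729/121 ≈ 6.0248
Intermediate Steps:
r(l) = -2 (r(l) = -3 + l/l = -3 + 1 = -2)
v(H) = 0
M(g) = 2 (M(g) = (0 - 2) + 4 = -2 + 4 = 2)
V(G) = -5/11 - 4/G (V(G) = -4/G + 5/(-11) = -4/G + 5*(-1/11) = -4/G - 5/11 = -5/11 - 4/G)
V(M(v(3)))**2 = (-5/11 - 4/2)**2 = (-5/11 - 4*1/2)**2 = (-5/11 - 2)**2 = (-27/11)**2 = 729/121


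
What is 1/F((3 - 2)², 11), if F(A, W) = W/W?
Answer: 1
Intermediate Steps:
F(A, W) = 1
1/F((3 - 2)², 11) = 1/1 = 1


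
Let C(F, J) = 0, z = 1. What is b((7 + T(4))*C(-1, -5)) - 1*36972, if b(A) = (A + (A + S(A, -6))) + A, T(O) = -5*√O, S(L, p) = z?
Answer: -36971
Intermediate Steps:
S(L, p) = 1
b(A) = 1 + 3*A (b(A) = (A + (A + 1)) + A = (A + (1 + A)) + A = (1 + 2*A) + A = 1 + 3*A)
b((7 + T(4))*C(-1, -5)) - 1*36972 = (1 + 3*((7 - 5*√4)*0)) - 1*36972 = (1 + 3*((7 - 5*2)*0)) - 36972 = (1 + 3*((7 - 10)*0)) - 36972 = (1 + 3*(-3*0)) - 36972 = (1 + 3*0) - 36972 = (1 + 0) - 36972 = 1 - 36972 = -36971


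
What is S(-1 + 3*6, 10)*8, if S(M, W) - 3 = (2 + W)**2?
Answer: 1176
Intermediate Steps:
S(M, W) = 3 + (2 + W)**2
S(-1 + 3*6, 10)*8 = (3 + (2 + 10)**2)*8 = (3 + 12**2)*8 = (3 + 144)*8 = 147*8 = 1176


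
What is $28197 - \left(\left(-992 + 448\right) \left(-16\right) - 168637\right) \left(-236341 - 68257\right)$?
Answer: $-48715243737$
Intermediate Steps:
$28197 - \left(\left(-992 + 448\right) \left(-16\right) - 168637\right) \left(-236341 - 68257\right) = 28197 - \left(\left(-544\right) \left(-16\right) - 168637\right) \left(-304598\right) = 28197 - \left(8704 - 168637\right) \left(-304598\right) = 28197 - \left(-159933\right) \left(-304598\right) = 28197 - 48715271934 = -48715243737$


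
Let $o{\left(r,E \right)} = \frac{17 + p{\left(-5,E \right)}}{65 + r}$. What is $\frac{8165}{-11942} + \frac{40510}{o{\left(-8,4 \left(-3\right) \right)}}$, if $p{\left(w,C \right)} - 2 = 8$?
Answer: $\frac{9191564495}{107478} \approx 85520.0$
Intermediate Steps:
$p{\left(w,C \right)} = 10$ ($p{\left(w,C \right)} = 2 + 8 = 10$)
$o{\left(r,E \right)} = \frac{27}{65 + r}$ ($o{\left(r,E \right)} = \frac{17 + 10}{65 + r} = \frac{27}{65 + r}$)
$\frac{8165}{-11942} + \frac{40510}{o{\left(-8,4 \left(-3\right) \right)}} = \frac{8165}{-11942} + \frac{40510}{27 \frac{1}{65 - 8}} = 8165 \left(- \frac{1}{11942}\right) + \frac{40510}{27 \cdot \frac{1}{57}} = - \frac{8165}{11942} + \frac{40510}{27 \cdot \frac{1}{57}} = - \frac{8165}{11942} + \frac{40510}{\frac{9}{19}} = - \frac{8165}{11942} + 40510 \cdot \frac{19}{9} = - \frac{8165}{11942} + \frac{769690}{9} = \frac{9191564495}{107478}$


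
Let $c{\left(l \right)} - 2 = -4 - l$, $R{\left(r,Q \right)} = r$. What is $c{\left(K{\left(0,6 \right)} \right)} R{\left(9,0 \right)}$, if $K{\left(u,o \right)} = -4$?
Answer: $18$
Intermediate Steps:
$c{\left(l \right)} = -2 - l$ ($c{\left(l \right)} = 2 - \left(4 + l\right) = -2 - l$)
$c{\left(K{\left(0,6 \right)} \right)} R{\left(9,0 \right)} = \left(-2 - -4\right) 9 = \left(-2 + 4\right) 9 = 2 \cdot 9 = 18$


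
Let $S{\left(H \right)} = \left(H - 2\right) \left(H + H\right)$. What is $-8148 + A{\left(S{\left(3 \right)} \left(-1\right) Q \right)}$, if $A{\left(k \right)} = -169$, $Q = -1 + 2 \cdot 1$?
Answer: $-8317$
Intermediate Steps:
$S{\left(H \right)} = 2 H \left(-2 + H\right)$ ($S{\left(H \right)} = \left(-2 + H\right) 2 H = 2 H \left(-2 + H\right)$)
$Q = 1$ ($Q = -1 + 2 = 1$)
$-8148 + A{\left(S{\left(3 \right)} \left(-1\right) Q \right)} = -8148 - 169 = -8317$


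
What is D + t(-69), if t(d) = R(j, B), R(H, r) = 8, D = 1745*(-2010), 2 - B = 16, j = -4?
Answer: -3507442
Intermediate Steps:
B = -14 (B = 2 - 1*16 = 2 - 16 = -14)
D = -3507450
t(d) = 8
D + t(-69) = -3507450 + 8 = -3507442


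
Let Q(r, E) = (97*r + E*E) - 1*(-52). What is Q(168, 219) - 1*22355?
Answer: 41954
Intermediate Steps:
Q(r, E) = 52 + E² + 97*r (Q(r, E) = (97*r + E²) + 52 = (E² + 97*r) + 52 = 52 + E² + 97*r)
Q(168, 219) - 1*22355 = (52 + 219² + 97*168) - 1*22355 = (52 + 47961 + 16296) - 22355 = 64309 - 22355 = 41954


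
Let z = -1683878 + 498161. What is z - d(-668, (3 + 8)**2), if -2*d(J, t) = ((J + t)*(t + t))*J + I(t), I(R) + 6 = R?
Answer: 86054513/2 ≈ 4.3027e+7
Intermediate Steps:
I(R) = -6 + R
z = -1185717
d(J, t) = 3 - t/2 - J*t*(J + t) (d(J, t) = -(((J + t)*(t + t))*J + (-6 + t))/2 = -(((J + t)*(2*t))*J + (-6 + t))/2 = -((2*t*(J + t))*J + (-6 + t))/2 = -(2*J*t*(J + t) + (-6 + t))/2 = -(-6 + t + 2*J*t*(J + t))/2 = 3 - t/2 - J*t*(J + t))
z - d(-668, (3 + 8)**2) = -1185717 - (3 - (3 + 8)**2/2 - 1*(-668)*((3 + 8)**2)**2 - 1*(3 + 8)**2*(-668)**2) = -1185717 - (3 - 1/2*11**2 - 1*(-668)*(11**2)**2 - 1*11**2*446224) = -1185717 - (3 - 1/2*121 - 1*(-668)*121**2 - 1*121*446224) = -1185717 - (3 - 121/2 - 1*(-668)*14641 - 53993104) = -1185717 - (3 - 121/2 + 9780188 - 53993104) = -1185717 - 1*(-88425947/2) = -1185717 + 88425947/2 = 86054513/2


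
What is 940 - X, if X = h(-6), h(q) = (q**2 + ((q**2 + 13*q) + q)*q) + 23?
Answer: 593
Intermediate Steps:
h(q) = 23 + q**2 + q*(q**2 + 14*q) (h(q) = (q**2 + (q**2 + 14*q)*q) + 23 = (q**2 + q*(q**2 + 14*q)) + 23 = 23 + q**2 + q*(q**2 + 14*q))
X = 347 (X = 23 + (-6)**3 + 15*(-6)**2 = 23 - 216 + 15*36 = 23 - 216 + 540 = 347)
940 - X = 940 - 1*347 = 940 - 347 = 593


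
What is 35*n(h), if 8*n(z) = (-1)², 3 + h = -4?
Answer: 35/8 ≈ 4.3750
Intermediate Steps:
h = -7 (h = -3 - 4 = -7)
n(z) = ⅛ (n(z) = (⅛)*(-1)² = (⅛)*1 = ⅛)
35*n(h) = 35*(⅛) = 35/8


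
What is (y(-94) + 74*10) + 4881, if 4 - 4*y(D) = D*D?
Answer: 3413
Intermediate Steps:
y(D) = 1 - D**2/4 (y(D) = 1 - D*D/4 = 1 - D**2/4)
(y(-94) + 74*10) + 4881 = ((1 - 1/4*(-94)**2) + 74*10) + 4881 = ((1 - 1/4*8836) + 740) + 4881 = ((1 - 2209) + 740) + 4881 = (-2208 + 740) + 4881 = -1468 + 4881 = 3413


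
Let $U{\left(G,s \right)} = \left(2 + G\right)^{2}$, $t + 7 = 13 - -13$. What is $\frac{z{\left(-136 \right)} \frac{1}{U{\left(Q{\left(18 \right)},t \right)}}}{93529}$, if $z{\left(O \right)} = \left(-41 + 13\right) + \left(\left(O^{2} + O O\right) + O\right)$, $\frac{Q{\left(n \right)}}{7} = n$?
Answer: $\frac{9207}{383094784} \approx 2.4033 \cdot 10^{-5}$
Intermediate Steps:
$Q{\left(n \right)} = 7 n$
$t = 19$ ($t = -7 + \left(13 - -13\right) = -7 + \left(13 + 13\right) = -7 + 26 = 19$)
$z{\left(O \right)} = -28 + O + 2 O^{2}$ ($z{\left(O \right)} = -28 + \left(\left(O^{2} + O^{2}\right) + O\right) = -28 + \left(2 O^{2} + O\right) = -28 + \left(O + 2 O^{2}\right) = -28 + O + 2 O^{2}$)
$\frac{z{\left(-136 \right)} \frac{1}{U{\left(Q{\left(18 \right)},t \right)}}}{93529} = \frac{\left(-28 - 136 + 2 \left(-136\right)^{2}\right) \frac{1}{\left(2 + 7 \cdot 18\right)^{2}}}{93529} = \frac{-28 - 136 + 2 \cdot 18496}{\left(2 + 126\right)^{2}} \cdot \frac{1}{93529} = \frac{-28 - 136 + 36992}{128^{2}} \cdot \frac{1}{93529} = \frac{36828}{16384} \cdot \frac{1}{93529} = 36828 \cdot \frac{1}{16384} \cdot \frac{1}{93529} = \frac{9207}{4096} \cdot \frac{1}{93529} = \frac{9207}{383094784}$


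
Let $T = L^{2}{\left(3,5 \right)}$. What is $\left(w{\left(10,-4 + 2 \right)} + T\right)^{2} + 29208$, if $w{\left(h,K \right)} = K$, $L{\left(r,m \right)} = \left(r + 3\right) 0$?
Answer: $29212$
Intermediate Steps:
$L{\left(r,m \right)} = 0$ ($L{\left(r,m \right)} = \left(3 + r\right) 0 = 0$)
$T = 0$ ($T = 0^{2} = 0$)
$\left(w{\left(10,-4 + 2 \right)} + T\right)^{2} + 29208 = \left(\left(-4 + 2\right) + 0\right)^{2} + 29208 = \left(-2 + 0\right)^{2} + 29208 = \left(-2\right)^{2} + 29208 = 4 + 29208 = 29212$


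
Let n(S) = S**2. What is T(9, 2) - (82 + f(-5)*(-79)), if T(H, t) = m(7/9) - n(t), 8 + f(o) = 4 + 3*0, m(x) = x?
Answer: -3611/9 ≈ -401.22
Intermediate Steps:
f(o) = -4 (f(o) = -8 + (4 + 3*0) = -8 + (4 + 0) = -8 + 4 = -4)
T(H, t) = 7/9 - t**2
T(9, 2) - (82 + f(-5)*(-79)) = (7/9 - 1*2**2) - (82 - 4*(-79)) = (7/9 - 1*4) - (82 + 316) = (7/9 - 4) - 1*398 = -29/9 - 398 = -3611/9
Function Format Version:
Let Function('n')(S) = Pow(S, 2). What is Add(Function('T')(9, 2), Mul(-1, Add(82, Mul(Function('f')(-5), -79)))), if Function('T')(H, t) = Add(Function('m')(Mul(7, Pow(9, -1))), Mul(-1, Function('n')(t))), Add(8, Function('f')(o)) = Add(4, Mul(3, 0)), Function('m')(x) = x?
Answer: Rational(-3611, 9) ≈ -401.22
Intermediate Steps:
Function('f')(o) = -4 (Function('f')(o) = Add(-8, Add(4, Mul(3, 0))) = Add(-8, Add(4, 0)) = Add(-8, 4) = -4)
Function('T')(H, t) = Add(Rational(7, 9), Mul(-1, Pow(t, 2))) (Function('T')(H, t) = Add(Mul(7, Pow(9, -1)), Mul(-1, Pow(t, 2))) = Add(Mul(7, Rational(1, 9)), Mul(-1, Pow(t, 2))) = Add(Rational(7, 9), Mul(-1, Pow(t, 2))))
Add(Function('T')(9, 2), Mul(-1, Add(82, Mul(Function('f')(-5), -79)))) = Add(Add(Rational(7, 9), Mul(-1, Pow(2, 2))), Mul(-1, Add(82, Mul(-4, -79)))) = Add(Add(Rational(7, 9), Mul(-1, 4)), Mul(-1, Add(82, 316))) = Add(Add(Rational(7, 9), -4), Mul(-1, 398)) = Add(Rational(-29, 9), -398) = Rational(-3611, 9)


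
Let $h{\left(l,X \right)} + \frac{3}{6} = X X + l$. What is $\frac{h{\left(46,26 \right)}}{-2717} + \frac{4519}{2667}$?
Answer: $\frac{1592905}{1114806} \approx 1.4289$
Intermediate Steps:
$h{\left(l,X \right)} = - \frac{1}{2} + l + X^{2}$ ($h{\left(l,X \right)} = - \frac{1}{2} + \left(X X + l\right) = - \frac{1}{2} + \left(X^{2} + l\right) = - \frac{1}{2} + \left(l + X^{2}\right) = - \frac{1}{2} + l + X^{2}$)
$\frac{h{\left(46,26 \right)}}{-2717} + \frac{4519}{2667} = \frac{- \frac{1}{2} + 46 + 26^{2}}{-2717} + \frac{4519}{2667} = \left(- \frac{1}{2} + 46 + 676\right) \left(- \frac{1}{2717}\right) + 4519 \cdot \frac{1}{2667} = \frac{1443}{2} \left(- \frac{1}{2717}\right) + \frac{4519}{2667} = - \frac{111}{418} + \frac{4519}{2667} = \frac{1592905}{1114806}$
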